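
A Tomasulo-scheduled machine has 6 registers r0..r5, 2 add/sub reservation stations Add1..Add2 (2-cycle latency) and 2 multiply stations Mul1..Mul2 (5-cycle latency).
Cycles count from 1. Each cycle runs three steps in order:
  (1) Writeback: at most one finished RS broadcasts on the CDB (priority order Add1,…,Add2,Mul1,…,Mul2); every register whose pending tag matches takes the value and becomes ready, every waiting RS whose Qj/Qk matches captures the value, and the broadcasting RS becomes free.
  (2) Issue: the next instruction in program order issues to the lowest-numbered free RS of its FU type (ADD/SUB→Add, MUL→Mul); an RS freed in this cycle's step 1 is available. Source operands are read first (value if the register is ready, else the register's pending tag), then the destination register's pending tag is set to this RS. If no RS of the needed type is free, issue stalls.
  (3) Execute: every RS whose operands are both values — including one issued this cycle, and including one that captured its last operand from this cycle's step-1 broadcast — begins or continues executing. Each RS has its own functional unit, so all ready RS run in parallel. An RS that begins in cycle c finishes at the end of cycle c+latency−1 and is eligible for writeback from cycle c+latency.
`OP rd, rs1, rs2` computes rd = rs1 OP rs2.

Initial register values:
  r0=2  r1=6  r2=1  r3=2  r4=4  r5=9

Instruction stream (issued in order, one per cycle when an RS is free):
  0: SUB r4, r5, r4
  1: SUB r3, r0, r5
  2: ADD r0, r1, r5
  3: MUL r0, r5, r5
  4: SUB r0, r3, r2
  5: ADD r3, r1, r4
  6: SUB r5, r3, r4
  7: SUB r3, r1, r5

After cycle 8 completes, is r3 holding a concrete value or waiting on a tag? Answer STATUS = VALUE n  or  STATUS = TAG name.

STATUS = TAG Add2

  c1: issue SUB r4<-Add1  regs: r0:2,r1:6,r2:1,r3:2,r4:Add1,r5:9
  c2: issue SUB r3<-Add2  regs: r0:2,r1:6,r2:1,r3:Add2,r4:Add1,r5:9
  c3: CDB Add1=5; issue ADD r0<-Add1  regs: r0:Add1,r1:6,r2:1,r3:Add2,r4:5,r5:9
  c4: CDB Add2=-7; issue MUL r0<-Mul1  regs: r0:Mul1,r1:6,r2:1,r3:-7,r4:5,r5:9
  c5: CDB Add1=15; issue SUB r0<-Add1  regs: r0:Add1,r1:6,r2:1,r3:-7,r4:5,r5:9
  c6: issue ADD r3<-Add2  regs: r0:Add1,r1:6,r2:1,r3:Add2,r4:5,r5:9
  c7: CDB Add1=-8; issue SUB r5<-Add1  regs: r0:-8,r1:6,r2:1,r3:Add2,r4:5,r5:Add1
  c8: CDB Add2=11; issue SUB r3<-Add2  regs: r0:-8,r1:6,r2:1,r3:Add2,r4:5,r5:Add1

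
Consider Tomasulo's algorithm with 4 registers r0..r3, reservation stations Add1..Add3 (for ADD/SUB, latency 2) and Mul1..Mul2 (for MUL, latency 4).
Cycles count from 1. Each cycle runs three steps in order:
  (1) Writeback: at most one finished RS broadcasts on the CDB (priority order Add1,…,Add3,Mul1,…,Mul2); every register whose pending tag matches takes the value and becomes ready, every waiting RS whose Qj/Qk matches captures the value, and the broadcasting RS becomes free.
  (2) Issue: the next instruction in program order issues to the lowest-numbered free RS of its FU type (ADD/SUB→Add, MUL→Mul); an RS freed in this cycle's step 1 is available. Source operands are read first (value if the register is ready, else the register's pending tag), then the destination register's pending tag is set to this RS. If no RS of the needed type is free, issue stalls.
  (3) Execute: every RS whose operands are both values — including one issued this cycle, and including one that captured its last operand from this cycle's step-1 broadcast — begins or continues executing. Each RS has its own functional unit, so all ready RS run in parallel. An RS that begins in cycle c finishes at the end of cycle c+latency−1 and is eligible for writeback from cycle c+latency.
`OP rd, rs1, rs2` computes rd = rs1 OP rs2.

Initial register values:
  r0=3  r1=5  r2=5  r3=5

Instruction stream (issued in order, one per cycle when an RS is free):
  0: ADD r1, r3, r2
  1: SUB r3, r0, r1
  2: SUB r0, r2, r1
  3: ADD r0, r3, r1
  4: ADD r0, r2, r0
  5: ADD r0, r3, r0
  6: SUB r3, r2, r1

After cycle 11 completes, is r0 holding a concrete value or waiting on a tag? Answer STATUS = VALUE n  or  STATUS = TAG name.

STATUS = TAG Add2

c1: issue ADD r1<-Add1 | r0:3,r1:Add1,r2:5,r3:5
c2: issue SUB r3<-Add2 | r0:3,r1:Add1,r2:5,r3:Add2
c3: CDB Add1=10; issue SUB r0<-Add1 | r0:Add1,r1:10,r2:5,r3:Add2
c4: issue ADD r0<-Add3 | r0:Add3,r1:10,r2:5,r3:Add2
c5: CDB Add1=-5; issue ADD r0<-Add1 | r0:Add1,r1:10,r2:5,r3:Add2
c6: CDB Add2=-7; issue ADD r0<-Add2 | r0:Add2,r1:10,r2:5,r3:-7
c7: stall | r0:Add2,r1:10,r2:5,r3:-7
c8: CDB Add3=3; issue SUB r3<-Add3 | r0:Add2,r1:10,r2:5,r3:Add3
c9: - | r0:Add2,r1:10,r2:5,r3:Add3
c10: CDB Add1=8 | r0:Add2,r1:10,r2:5,r3:Add3
c11: CDB Add3=-5 | r0:Add2,r1:10,r2:5,r3:-5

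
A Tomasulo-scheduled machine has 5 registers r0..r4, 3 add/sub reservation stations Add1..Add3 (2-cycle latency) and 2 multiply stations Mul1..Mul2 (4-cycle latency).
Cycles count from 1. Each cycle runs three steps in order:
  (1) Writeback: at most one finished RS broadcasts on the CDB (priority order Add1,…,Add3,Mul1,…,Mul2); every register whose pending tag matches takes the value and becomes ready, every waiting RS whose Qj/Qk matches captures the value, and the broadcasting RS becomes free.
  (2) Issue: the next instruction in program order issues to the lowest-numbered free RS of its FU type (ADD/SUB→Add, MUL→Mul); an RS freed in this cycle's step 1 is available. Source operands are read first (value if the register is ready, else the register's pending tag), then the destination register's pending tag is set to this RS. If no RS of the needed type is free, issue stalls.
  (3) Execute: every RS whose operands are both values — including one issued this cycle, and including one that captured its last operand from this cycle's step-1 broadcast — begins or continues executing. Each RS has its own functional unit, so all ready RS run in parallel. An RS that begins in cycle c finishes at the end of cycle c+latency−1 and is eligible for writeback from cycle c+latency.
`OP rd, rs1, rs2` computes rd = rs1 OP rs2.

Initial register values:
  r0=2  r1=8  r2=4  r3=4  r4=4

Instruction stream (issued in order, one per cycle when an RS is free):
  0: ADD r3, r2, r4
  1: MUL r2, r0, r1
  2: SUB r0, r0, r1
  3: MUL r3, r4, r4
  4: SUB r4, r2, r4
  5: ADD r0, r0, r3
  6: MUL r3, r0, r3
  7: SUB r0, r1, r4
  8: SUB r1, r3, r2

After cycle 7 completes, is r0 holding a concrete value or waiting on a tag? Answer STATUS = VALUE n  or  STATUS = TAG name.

STATUS = TAG Add2

c1: issue ADD r3<-Add1 | r0:2,r1:8,r2:4,r3:Add1,r4:4
c2: issue MUL r2<-Mul1 | r0:2,r1:8,r2:Mul1,r3:Add1,r4:4
c3: CDB Add1=8; issue SUB r0<-Add1 | r0:Add1,r1:8,r2:Mul1,r3:8,r4:4
c4: issue MUL r3<-Mul2 | r0:Add1,r1:8,r2:Mul1,r3:Mul2,r4:4
c5: CDB Add1=-6; issue SUB r4<-Add1 | r0:-6,r1:8,r2:Mul1,r3:Mul2,r4:Add1
c6: CDB Mul1=16; issue ADD r0<-Add2 | r0:Add2,r1:8,r2:16,r3:Mul2,r4:Add1
c7: issue MUL r3<-Mul1 | r0:Add2,r1:8,r2:16,r3:Mul1,r4:Add1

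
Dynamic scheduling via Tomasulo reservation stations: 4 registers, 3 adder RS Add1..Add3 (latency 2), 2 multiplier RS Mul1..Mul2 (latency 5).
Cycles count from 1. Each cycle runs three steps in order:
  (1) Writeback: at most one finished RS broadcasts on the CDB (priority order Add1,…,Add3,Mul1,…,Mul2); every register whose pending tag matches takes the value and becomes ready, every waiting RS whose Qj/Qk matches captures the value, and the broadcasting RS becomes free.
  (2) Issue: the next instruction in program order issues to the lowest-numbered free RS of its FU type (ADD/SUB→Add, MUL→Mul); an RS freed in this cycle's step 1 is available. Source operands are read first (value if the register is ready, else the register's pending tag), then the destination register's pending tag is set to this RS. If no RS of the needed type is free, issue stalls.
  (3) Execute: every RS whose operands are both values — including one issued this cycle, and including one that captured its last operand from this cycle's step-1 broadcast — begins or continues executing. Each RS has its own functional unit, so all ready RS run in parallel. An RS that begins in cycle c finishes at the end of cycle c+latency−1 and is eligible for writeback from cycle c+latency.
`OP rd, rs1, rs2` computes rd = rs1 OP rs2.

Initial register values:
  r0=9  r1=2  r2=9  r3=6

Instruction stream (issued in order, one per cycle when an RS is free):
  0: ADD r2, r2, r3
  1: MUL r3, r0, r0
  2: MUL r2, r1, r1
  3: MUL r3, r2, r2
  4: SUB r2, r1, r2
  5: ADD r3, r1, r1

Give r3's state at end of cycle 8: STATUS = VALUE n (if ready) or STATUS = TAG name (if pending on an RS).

  c1: issue ADD r2<-Add1  regs: r0:9,r1:2,r2:Add1,r3:6
  c2: issue MUL r3<-Mul1  regs: r0:9,r1:2,r2:Add1,r3:Mul1
  c3: CDB Add1=15; issue MUL r2<-Mul2  regs: r0:9,r1:2,r2:Mul2,r3:Mul1
  c4: stall  regs: r0:9,r1:2,r2:Mul2,r3:Mul1
  c5: stall  regs: r0:9,r1:2,r2:Mul2,r3:Mul1
  c6: stall  regs: r0:9,r1:2,r2:Mul2,r3:Mul1
  c7: CDB Mul1=81; issue MUL r3<-Mul1  regs: r0:9,r1:2,r2:Mul2,r3:Mul1
  c8: CDB Mul2=4; issue SUB r2<-Add1  regs: r0:9,r1:2,r2:Add1,r3:Mul1

STATUS = TAG Mul1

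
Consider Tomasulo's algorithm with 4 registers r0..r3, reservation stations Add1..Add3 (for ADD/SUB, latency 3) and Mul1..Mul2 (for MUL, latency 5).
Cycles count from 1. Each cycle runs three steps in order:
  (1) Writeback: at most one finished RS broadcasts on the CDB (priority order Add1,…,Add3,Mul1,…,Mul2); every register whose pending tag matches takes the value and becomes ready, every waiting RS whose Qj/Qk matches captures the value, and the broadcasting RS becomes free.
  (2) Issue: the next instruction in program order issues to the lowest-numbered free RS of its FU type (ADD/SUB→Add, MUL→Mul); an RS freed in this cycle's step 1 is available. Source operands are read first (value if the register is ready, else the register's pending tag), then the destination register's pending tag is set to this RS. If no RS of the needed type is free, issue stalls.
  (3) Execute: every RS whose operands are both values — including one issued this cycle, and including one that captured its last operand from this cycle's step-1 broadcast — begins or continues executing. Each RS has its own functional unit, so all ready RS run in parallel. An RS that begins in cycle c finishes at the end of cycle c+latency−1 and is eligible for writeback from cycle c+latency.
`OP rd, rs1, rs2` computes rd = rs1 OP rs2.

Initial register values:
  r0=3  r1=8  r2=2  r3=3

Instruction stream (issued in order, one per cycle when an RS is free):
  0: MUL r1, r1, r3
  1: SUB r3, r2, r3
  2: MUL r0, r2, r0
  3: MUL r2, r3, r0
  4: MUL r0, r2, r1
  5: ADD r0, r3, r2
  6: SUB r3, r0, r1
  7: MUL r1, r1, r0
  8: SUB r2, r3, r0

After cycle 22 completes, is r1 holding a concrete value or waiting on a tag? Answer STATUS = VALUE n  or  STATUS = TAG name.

STATUS = VALUE -168

cycle 1: issue MUL r1<-Mul1 // r0:3,r1:Mul1,r2:2,r3:3
cycle 2: issue SUB r3<-Add1 // r0:3,r1:Mul1,r2:2,r3:Add1
cycle 3: issue MUL r0<-Mul2 // r0:Mul2,r1:Mul1,r2:2,r3:Add1
cycle 4: stall // r0:Mul2,r1:Mul1,r2:2,r3:Add1
cycle 5: CDB Add1=-1; stall // r0:Mul2,r1:Mul1,r2:2,r3:-1
cycle 6: CDB Mul1=24; issue MUL r2<-Mul1 // r0:Mul2,r1:24,r2:Mul1,r3:-1
cycle 7: stall // r0:Mul2,r1:24,r2:Mul1,r3:-1
cycle 8: CDB Mul2=6; issue MUL r0<-Mul2 // r0:Mul2,r1:24,r2:Mul1,r3:-1
cycle 9: issue ADD r0<-Add1 // r0:Add1,r1:24,r2:Mul1,r3:-1
cycle 10: issue SUB r3<-Add2 // r0:Add1,r1:24,r2:Mul1,r3:Add2
cycle 11: stall // r0:Add1,r1:24,r2:Mul1,r3:Add2
cycle 12: stall // r0:Add1,r1:24,r2:Mul1,r3:Add2
cycle 13: CDB Mul1=-6; issue MUL r1<-Mul1 // r0:Add1,r1:Mul1,r2:-6,r3:Add2
cycle 14: issue SUB r2<-Add3 // r0:Add1,r1:Mul1,r2:Add3,r3:Add2
cycle 15: - // r0:Add1,r1:Mul1,r2:Add3,r3:Add2
cycle 16: CDB Add1=-7 // r0:-7,r1:Mul1,r2:Add3,r3:Add2
cycle 17: - // r0:-7,r1:Mul1,r2:Add3,r3:Add2
cycle 18: CDB Mul2=-144 // r0:-7,r1:Mul1,r2:Add3,r3:Add2
cycle 19: CDB Add2=-31 // r0:-7,r1:Mul1,r2:Add3,r3:-31
cycle 20: - // r0:-7,r1:Mul1,r2:Add3,r3:-31
cycle 21: CDB Mul1=-168 // r0:-7,r1:-168,r2:Add3,r3:-31
cycle 22: CDB Add3=-24 // r0:-7,r1:-168,r2:-24,r3:-31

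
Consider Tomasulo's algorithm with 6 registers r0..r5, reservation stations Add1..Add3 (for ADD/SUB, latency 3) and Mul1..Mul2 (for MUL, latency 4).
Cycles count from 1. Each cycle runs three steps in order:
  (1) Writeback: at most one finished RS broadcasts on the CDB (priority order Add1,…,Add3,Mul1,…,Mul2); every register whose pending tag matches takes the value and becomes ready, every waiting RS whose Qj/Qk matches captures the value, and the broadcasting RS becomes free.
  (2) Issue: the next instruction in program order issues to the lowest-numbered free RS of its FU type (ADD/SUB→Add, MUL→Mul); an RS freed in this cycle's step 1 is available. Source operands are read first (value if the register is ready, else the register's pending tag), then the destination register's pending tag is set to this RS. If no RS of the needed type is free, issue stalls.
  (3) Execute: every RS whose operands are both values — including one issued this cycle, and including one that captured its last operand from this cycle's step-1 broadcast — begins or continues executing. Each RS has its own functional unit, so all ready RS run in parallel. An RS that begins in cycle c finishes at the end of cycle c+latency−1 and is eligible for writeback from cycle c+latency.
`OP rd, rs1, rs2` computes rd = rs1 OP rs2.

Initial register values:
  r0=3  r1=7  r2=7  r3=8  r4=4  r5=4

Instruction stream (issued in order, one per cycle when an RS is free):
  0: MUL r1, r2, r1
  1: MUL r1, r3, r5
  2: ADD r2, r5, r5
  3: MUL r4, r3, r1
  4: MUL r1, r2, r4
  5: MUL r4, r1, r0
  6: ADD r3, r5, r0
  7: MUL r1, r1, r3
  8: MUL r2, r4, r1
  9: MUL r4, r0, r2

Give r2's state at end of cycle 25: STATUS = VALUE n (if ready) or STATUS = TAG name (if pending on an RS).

STATUS = VALUE 88080384

c1: issue MUL r1<-Mul1 | r0:3,r1:Mul1,r2:7,r3:8,r4:4,r5:4
c2: issue MUL r1<-Mul2 | r0:3,r1:Mul2,r2:7,r3:8,r4:4,r5:4
c3: issue ADD r2<-Add1 | r0:3,r1:Mul2,r2:Add1,r3:8,r4:4,r5:4
c4: stall | r0:3,r1:Mul2,r2:Add1,r3:8,r4:4,r5:4
c5: CDB Mul1=49; issue MUL r4<-Mul1 | r0:3,r1:Mul2,r2:Add1,r3:8,r4:Mul1,r5:4
c6: CDB Add1=8; stall | r0:3,r1:Mul2,r2:8,r3:8,r4:Mul1,r5:4
c7: CDB Mul2=32; issue MUL r1<-Mul2 | r0:3,r1:Mul2,r2:8,r3:8,r4:Mul1,r5:4
c8: stall | r0:3,r1:Mul2,r2:8,r3:8,r4:Mul1,r5:4
c9: stall | r0:3,r1:Mul2,r2:8,r3:8,r4:Mul1,r5:4
c10: stall | r0:3,r1:Mul2,r2:8,r3:8,r4:Mul1,r5:4
c11: CDB Mul1=256; issue MUL r4<-Mul1 | r0:3,r1:Mul2,r2:8,r3:8,r4:Mul1,r5:4
c12: issue ADD r3<-Add1 | r0:3,r1:Mul2,r2:8,r3:Add1,r4:Mul1,r5:4
c13: stall | r0:3,r1:Mul2,r2:8,r3:Add1,r4:Mul1,r5:4
c14: stall | r0:3,r1:Mul2,r2:8,r3:Add1,r4:Mul1,r5:4
c15: CDB Add1=7; stall | r0:3,r1:Mul2,r2:8,r3:7,r4:Mul1,r5:4
c16: CDB Mul2=2048; issue MUL r1<-Mul2 | r0:3,r1:Mul2,r2:8,r3:7,r4:Mul1,r5:4
c17: stall | r0:3,r1:Mul2,r2:8,r3:7,r4:Mul1,r5:4
c18: stall | r0:3,r1:Mul2,r2:8,r3:7,r4:Mul1,r5:4
c19: stall | r0:3,r1:Mul2,r2:8,r3:7,r4:Mul1,r5:4
c20: CDB Mul1=6144; issue MUL r2<-Mul1 | r0:3,r1:Mul2,r2:Mul1,r3:7,r4:6144,r5:4
c21: CDB Mul2=14336; issue MUL r4<-Mul2 | r0:3,r1:14336,r2:Mul1,r3:7,r4:Mul2,r5:4
c22: - | r0:3,r1:14336,r2:Mul1,r3:7,r4:Mul2,r5:4
c23: - | r0:3,r1:14336,r2:Mul1,r3:7,r4:Mul2,r5:4
c24: - | r0:3,r1:14336,r2:Mul1,r3:7,r4:Mul2,r5:4
c25: CDB Mul1=88080384 | r0:3,r1:14336,r2:88080384,r3:7,r4:Mul2,r5:4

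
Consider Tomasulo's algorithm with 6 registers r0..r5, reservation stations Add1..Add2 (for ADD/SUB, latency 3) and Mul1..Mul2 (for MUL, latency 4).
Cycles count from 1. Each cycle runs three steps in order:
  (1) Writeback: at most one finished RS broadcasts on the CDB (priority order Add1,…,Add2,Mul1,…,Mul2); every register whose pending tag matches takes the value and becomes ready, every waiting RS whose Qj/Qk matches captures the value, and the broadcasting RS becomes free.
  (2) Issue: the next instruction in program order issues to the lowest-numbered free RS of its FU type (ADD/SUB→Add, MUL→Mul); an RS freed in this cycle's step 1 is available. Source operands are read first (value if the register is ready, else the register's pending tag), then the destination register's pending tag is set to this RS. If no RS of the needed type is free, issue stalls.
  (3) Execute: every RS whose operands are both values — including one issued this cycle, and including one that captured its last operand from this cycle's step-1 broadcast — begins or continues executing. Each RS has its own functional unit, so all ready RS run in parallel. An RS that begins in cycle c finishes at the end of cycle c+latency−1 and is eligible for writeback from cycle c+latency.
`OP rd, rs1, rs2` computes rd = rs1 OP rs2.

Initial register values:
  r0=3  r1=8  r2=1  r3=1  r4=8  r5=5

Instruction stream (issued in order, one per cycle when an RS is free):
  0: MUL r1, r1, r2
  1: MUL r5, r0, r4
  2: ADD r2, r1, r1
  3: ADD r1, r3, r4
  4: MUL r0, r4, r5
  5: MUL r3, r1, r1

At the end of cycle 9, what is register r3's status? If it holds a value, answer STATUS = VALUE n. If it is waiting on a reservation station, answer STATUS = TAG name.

STATUS = TAG Mul2

c1: issue MUL r1<-Mul1 | r0:3,r1:Mul1,r2:1,r3:1,r4:8,r5:5
c2: issue MUL r5<-Mul2 | r0:3,r1:Mul1,r2:1,r3:1,r4:8,r5:Mul2
c3: issue ADD r2<-Add1 | r0:3,r1:Mul1,r2:Add1,r3:1,r4:8,r5:Mul2
c4: issue ADD r1<-Add2 | r0:3,r1:Add2,r2:Add1,r3:1,r4:8,r5:Mul2
c5: CDB Mul1=8; issue MUL r0<-Mul1 | r0:Mul1,r1:Add2,r2:Add1,r3:1,r4:8,r5:Mul2
c6: CDB Mul2=24; issue MUL r3<-Mul2 | r0:Mul1,r1:Add2,r2:Add1,r3:Mul2,r4:8,r5:24
c7: CDB Add2=9 | r0:Mul1,r1:9,r2:Add1,r3:Mul2,r4:8,r5:24
c8: CDB Add1=16 | r0:Mul1,r1:9,r2:16,r3:Mul2,r4:8,r5:24
c9: - | r0:Mul1,r1:9,r2:16,r3:Mul2,r4:8,r5:24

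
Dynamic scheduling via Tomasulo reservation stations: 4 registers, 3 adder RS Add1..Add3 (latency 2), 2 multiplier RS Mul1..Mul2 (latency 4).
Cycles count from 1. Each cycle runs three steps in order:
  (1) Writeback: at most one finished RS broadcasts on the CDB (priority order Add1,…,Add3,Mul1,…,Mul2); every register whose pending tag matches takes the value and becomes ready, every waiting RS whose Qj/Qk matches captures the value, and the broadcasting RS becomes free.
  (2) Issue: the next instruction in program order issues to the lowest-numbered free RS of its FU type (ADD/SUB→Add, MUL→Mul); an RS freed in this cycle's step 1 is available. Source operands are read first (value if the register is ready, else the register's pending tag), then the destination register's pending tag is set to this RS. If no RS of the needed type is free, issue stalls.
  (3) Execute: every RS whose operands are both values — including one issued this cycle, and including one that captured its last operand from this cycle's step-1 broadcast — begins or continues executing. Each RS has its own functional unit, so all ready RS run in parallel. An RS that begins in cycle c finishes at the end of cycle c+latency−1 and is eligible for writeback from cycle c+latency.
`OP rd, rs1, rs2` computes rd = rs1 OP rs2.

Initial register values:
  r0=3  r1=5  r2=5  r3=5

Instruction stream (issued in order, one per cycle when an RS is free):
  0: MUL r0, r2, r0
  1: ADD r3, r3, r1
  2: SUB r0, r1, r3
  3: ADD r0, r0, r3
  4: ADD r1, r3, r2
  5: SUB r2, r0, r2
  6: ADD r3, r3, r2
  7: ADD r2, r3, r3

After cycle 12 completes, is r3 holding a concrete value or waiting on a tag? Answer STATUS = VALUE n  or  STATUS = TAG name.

STATUS = VALUE 10

cycle 1: issue MUL r0<-Mul1 // r0:Mul1,r1:5,r2:5,r3:5
cycle 2: issue ADD r3<-Add1 // r0:Mul1,r1:5,r2:5,r3:Add1
cycle 3: issue SUB r0<-Add2 // r0:Add2,r1:5,r2:5,r3:Add1
cycle 4: CDB Add1=10; issue ADD r0<-Add1 // r0:Add1,r1:5,r2:5,r3:10
cycle 5: CDB Mul1=15; issue ADD r1<-Add3 // r0:Add1,r1:Add3,r2:5,r3:10
cycle 6: CDB Add2=-5; issue SUB r2<-Add2 // r0:Add1,r1:Add3,r2:Add2,r3:10
cycle 7: CDB Add3=15; issue ADD r3<-Add3 // r0:Add1,r1:15,r2:Add2,r3:Add3
cycle 8: CDB Add1=5; issue ADD r2<-Add1 // r0:5,r1:15,r2:Add1,r3:Add3
cycle 9: - // r0:5,r1:15,r2:Add1,r3:Add3
cycle 10: CDB Add2=0 // r0:5,r1:15,r2:Add1,r3:Add3
cycle 11: - // r0:5,r1:15,r2:Add1,r3:Add3
cycle 12: CDB Add3=10 // r0:5,r1:15,r2:Add1,r3:10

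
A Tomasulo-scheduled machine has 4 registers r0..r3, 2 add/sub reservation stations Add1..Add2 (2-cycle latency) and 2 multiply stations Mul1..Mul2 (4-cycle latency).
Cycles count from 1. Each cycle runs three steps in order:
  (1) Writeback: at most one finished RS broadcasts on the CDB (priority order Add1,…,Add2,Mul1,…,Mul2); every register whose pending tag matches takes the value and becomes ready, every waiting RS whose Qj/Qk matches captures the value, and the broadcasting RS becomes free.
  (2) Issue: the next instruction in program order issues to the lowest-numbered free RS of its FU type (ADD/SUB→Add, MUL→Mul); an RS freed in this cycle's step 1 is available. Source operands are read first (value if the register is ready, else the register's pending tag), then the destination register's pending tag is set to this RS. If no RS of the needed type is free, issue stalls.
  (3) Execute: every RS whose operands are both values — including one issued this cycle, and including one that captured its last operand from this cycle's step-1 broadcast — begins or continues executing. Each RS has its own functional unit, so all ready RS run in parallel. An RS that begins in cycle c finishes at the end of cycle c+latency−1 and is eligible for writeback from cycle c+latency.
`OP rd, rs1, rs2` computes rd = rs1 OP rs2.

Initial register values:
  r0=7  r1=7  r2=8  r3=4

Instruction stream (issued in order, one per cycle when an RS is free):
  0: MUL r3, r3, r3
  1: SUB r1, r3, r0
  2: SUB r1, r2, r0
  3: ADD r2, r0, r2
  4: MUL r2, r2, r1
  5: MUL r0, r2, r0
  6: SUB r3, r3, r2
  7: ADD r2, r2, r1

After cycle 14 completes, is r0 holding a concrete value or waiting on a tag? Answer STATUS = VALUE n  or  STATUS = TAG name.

  c1: issue MUL r3<-Mul1  regs: r0:7,r1:7,r2:8,r3:Mul1
  c2: issue SUB r1<-Add1  regs: r0:7,r1:Add1,r2:8,r3:Mul1
  c3: issue SUB r1<-Add2  regs: r0:7,r1:Add2,r2:8,r3:Mul1
  c4: stall  regs: r0:7,r1:Add2,r2:8,r3:Mul1
  c5: CDB Add2=1; issue ADD r2<-Add2  regs: r0:7,r1:1,r2:Add2,r3:Mul1
  c6: CDB Mul1=16; issue MUL r2<-Mul1  regs: r0:7,r1:1,r2:Mul1,r3:16
  c7: CDB Add2=15; issue MUL r0<-Mul2  regs: r0:Mul2,r1:1,r2:Mul1,r3:16
  c8: CDB Add1=9; issue SUB r3<-Add1  regs: r0:Mul2,r1:1,r2:Mul1,r3:Add1
  c9: issue ADD r2<-Add2  regs: r0:Mul2,r1:1,r2:Add2,r3:Add1
  c10: -  regs: r0:Mul2,r1:1,r2:Add2,r3:Add1
  c11: CDB Mul1=15  regs: r0:Mul2,r1:1,r2:Add2,r3:Add1
  c12: -  regs: r0:Mul2,r1:1,r2:Add2,r3:Add1
  c13: CDB Add1=1  regs: r0:Mul2,r1:1,r2:Add2,r3:1
  c14: CDB Add2=16  regs: r0:Mul2,r1:1,r2:16,r3:1

STATUS = TAG Mul2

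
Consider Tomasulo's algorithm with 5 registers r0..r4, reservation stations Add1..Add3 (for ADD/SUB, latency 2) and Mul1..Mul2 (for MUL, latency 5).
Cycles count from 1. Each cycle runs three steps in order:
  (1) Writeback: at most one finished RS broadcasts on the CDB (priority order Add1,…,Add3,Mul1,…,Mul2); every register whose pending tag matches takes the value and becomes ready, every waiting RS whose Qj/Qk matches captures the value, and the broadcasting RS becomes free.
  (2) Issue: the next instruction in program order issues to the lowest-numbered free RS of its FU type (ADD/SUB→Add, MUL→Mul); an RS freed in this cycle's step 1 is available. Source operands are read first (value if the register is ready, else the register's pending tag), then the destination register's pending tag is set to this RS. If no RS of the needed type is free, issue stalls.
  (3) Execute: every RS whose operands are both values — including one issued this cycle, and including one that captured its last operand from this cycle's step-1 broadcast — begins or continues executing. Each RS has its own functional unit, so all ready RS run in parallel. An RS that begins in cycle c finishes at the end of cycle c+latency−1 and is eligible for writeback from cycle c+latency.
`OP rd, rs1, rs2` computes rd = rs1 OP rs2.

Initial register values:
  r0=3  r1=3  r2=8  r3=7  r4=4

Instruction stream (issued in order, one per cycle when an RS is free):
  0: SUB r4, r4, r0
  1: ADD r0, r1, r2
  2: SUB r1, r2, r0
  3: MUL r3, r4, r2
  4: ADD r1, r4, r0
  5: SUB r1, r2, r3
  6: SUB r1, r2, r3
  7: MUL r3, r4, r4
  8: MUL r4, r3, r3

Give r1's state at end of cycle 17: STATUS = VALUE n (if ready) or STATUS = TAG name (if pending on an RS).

  c1: issue SUB r4<-Add1  regs: r0:3,r1:3,r2:8,r3:7,r4:Add1
  c2: issue ADD r0<-Add2  regs: r0:Add2,r1:3,r2:8,r3:7,r4:Add1
  c3: CDB Add1=1; issue SUB r1<-Add1  regs: r0:Add2,r1:Add1,r2:8,r3:7,r4:1
  c4: CDB Add2=11; issue MUL r3<-Mul1  regs: r0:11,r1:Add1,r2:8,r3:Mul1,r4:1
  c5: issue ADD r1<-Add2  regs: r0:11,r1:Add2,r2:8,r3:Mul1,r4:1
  c6: CDB Add1=-3; issue SUB r1<-Add1  regs: r0:11,r1:Add1,r2:8,r3:Mul1,r4:1
  c7: CDB Add2=12; issue SUB r1<-Add2  regs: r0:11,r1:Add2,r2:8,r3:Mul1,r4:1
  c8: issue MUL r3<-Mul2  regs: r0:11,r1:Add2,r2:8,r3:Mul2,r4:1
  c9: CDB Mul1=8; issue MUL r4<-Mul1  regs: r0:11,r1:Add2,r2:8,r3:Mul2,r4:Mul1
  c10: -  regs: r0:11,r1:Add2,r2:8,r3:Mul2,r4:Mul1
  c11: CDB Add1=0  regs: r0:11,r1:Add2,r2:8,r3:Mul2,r4:Mul1
  c12: CDB Add2=0  regs: r0:11,r1:0,r2:8,r3:Mul2,r4:Mul1
  c13: CDB Mul2=1  regs: r0:11,r1:0,r2:8,r3:1,r4:Mul1
  c14: -  regs: r0:11,r1:0,r2:8,r3:1,r4:Mul1
  c15: -  regs: r0:11,r1:0,r2:8,r3:1,r4:Mul1
  c16: -  regs: r0:11,r1:0,r2:8,r3:1,r4:Mul1
  c17: -  regs: r0:11,r1:0,r2:8,r3:1,r4:Mul1

STATUS = VALUE 0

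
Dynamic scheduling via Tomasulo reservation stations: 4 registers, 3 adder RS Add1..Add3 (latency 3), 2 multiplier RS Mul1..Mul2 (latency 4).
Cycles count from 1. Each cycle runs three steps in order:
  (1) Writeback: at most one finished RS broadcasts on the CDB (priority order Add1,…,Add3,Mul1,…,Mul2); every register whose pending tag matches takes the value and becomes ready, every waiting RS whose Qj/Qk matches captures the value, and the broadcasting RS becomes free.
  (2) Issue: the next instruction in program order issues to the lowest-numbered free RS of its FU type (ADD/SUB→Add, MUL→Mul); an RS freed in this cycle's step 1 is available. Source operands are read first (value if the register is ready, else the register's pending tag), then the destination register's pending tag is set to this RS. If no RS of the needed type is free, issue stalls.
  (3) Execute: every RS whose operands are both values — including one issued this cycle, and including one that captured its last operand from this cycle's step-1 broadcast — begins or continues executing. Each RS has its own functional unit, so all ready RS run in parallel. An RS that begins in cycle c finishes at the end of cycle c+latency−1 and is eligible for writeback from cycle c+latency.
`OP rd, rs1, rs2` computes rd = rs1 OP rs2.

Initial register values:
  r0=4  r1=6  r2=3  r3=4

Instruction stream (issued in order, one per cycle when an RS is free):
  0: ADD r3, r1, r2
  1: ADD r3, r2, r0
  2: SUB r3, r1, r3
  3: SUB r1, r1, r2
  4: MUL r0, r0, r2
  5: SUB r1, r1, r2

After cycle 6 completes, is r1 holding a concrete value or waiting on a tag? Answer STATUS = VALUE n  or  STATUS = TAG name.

cycle 1: issue ADD r3<-Add1 // r0:4,r1:6,r2:3,r3:Add1
cycle 2: issue ADD r3<-Add2 // r0:4,r1:6,r2:3,r3:Add2
cycle 3: issue SUB r3<-Add3 // r0:4,r1:6,r2:3,r3:Add3
cycle 4: CDB Add1=9; issue SUB r1<-Add1 // r0:4,r1:Add1,r2:3,r3:Add3
cycle 5: CDB Add2=7; issue MUL r0<-Mul1 // r0:Mul1,r1:Add1,r2:3,r3:Add3
cycle 6: issue SUB r1<-Add2 // r0:Mul1,r1:Add2,r2:3,r3:Add3

STATUS = TAG Add2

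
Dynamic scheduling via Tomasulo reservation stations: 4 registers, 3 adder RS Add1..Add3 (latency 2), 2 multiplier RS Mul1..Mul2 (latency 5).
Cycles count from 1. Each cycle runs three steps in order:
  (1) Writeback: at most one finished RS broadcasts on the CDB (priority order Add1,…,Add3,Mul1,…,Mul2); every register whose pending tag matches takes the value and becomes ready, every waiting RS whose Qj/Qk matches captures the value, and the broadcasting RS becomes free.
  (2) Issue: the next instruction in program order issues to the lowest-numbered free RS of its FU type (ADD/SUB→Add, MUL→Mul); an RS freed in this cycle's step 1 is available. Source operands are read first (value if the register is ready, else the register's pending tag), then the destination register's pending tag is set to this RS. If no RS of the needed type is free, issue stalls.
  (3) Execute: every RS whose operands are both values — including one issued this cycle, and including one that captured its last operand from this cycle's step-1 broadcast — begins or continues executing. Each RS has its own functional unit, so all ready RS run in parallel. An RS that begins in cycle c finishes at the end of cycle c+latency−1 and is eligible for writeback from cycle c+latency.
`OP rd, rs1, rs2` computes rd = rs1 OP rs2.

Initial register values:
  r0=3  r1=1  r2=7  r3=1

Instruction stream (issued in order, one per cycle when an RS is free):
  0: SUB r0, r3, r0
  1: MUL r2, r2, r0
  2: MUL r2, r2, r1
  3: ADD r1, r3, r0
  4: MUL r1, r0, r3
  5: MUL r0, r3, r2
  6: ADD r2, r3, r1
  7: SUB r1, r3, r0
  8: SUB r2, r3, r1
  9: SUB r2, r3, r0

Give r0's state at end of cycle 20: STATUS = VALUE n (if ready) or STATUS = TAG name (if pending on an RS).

cycle 1: issue SUB r0<-Add1 // r0:Add1,r1:1,r2:7,r3:1
cycle 2: issue MUL r2<-Mul1 // r0:Add1,r1:1,r2:Mul1,r3:1
cycle 3: CDB Add1=-2; issue MUL r2<-Mul2 // r0:-2,r1:1,r2:Mul2,r3:1
cycle 4: issue ADD r1<-Add1 // r0:-2,r1:Add1,r2:Mul2,r3:1
cycle 5: stall // r0:-2,r1:Add1,r2:Mul2,r3:1
cycle 6: CDB Add1=-1; stall // r0:-2,r1:-1,r2:Mul2,r3:1
cycle 7: stall // r0:-2,r1:-1,r2:Mul2,r3:1
cycle 8: CDB Mul1=-14; issue MUL r1<-Mul1 // r0:-2,r1:Mul1,r2:Mul2,r3:1
cycle 9: stall // r0:-2,r1:Mul1,r2:Mul2,r3:1
cycle 10: stall // r0:-2,r1:Mul1,r2:Mul2,r3:1
cycle 11: stall // r0:-2,r1:Mul1,r2:Mul2,r3:1
cycle 12: stall // r0:-2,r1:Mul1,r2:Mul2,r3:1
cycle 13: CDB Mul1=-2; issue MUL r0<-Mul1 // r0:Mul1,r1:-2,r2:Mul2,r3:1
cycle 14: CDB Mul2=-14; issue ADD r2<-Add1 // r0:Mul1,r1:-2,r2:Add1,r3:1
cycle 15: issue SUB r1<-Add2 // r0:Mul1,r1:Add2,r2:Add1,r3:1
cycle 16: CDB Add1=-1; issue SUB r2<-Add1 // r0:Mul1,r1:Add2,r2:Add1,r3:1
cycle 17: issue SUB r2<-Add3 // r0:Mul1,r1:Add2,r2:Add3,r3:1
cycle 18: - // r0:Mul1,r1:Add2,r2:Add3,r3:1
cycle 19: CDB Mul1=-14 // r0:-14,r1:Add2,r2:Add3,r3:1
cycle 20: - // r0:-14,r1:Add2,r2:Add3,r3:1

STATUS = VALUE -14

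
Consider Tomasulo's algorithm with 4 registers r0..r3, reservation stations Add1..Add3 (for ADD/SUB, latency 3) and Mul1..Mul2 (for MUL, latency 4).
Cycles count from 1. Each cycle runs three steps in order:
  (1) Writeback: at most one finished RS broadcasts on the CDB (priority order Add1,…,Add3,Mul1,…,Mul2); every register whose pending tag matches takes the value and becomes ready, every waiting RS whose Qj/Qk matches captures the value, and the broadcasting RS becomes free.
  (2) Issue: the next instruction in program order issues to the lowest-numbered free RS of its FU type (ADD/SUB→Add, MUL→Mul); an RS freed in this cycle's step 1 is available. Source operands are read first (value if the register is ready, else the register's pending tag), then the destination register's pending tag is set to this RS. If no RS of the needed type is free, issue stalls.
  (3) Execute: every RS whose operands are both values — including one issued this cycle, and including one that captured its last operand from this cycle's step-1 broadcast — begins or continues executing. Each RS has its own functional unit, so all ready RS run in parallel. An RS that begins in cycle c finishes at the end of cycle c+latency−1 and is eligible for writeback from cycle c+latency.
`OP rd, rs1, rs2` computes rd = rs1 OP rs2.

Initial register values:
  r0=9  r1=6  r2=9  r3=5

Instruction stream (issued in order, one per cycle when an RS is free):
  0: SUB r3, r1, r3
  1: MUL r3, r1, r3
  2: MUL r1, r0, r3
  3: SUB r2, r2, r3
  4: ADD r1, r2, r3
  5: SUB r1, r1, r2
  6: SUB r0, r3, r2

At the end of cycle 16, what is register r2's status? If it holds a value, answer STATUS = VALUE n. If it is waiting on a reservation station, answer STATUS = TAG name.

c1: issue SUB r3<-Add1 | r0:9,r1:6,r2:9,r3:Add1
c2: issue MUL r3<-Mul1 | r0:9,r1:6,r2:9,r3:Mul1
c3: issue MUL r1<-Mul2 | r0:9,r1:Mul2,r2:9,r3:Mul1
c4: CDB Add1=1; issue SUB r2<-Add1 | r0:9,r1:Mul2,r2:Add1,r3:Mul1
c5: issue ADD r1<-Add2 | r0:9,r1:Add2,r2:Add1,r3:Mul1
c6: issue SUB r1<-Add3 | r0:9,r1:Add3,r2:Add1,r3:Mul1
c7: stall | r0:9,r1:Add3,r2:Add1,r3:Mul1
c8: CDB Mul1=6; stall | r0:9,r1:Add3,r2:Add1,r3:6
c9: stall | r0:9,r1:Add3,r2:Add1,r3:6
c10: stall | r0:9,r1:Add3,r2:Add1,r3:6
c11: CDB Add1=3; issue SUB r0<-Add1 | r0:Add1,r1:Add3,r2:3,r3:6
c12: CDB Mul2=54 | r0:Add1,r1:Add3,r2:3,r3:6
c13: - | r0:Add1,r1:Add3,r2:3,r3:6
c14: CDB Add1=3 | r0:3,r1:Add3,r2:3,r3:6
c15: CDB Add2=9 | r0:3,r1:Add3,r2:3,r3:6
c16: - | r0:3,r1:Add3,r2:3,r3:6

STATUS = VALUE 3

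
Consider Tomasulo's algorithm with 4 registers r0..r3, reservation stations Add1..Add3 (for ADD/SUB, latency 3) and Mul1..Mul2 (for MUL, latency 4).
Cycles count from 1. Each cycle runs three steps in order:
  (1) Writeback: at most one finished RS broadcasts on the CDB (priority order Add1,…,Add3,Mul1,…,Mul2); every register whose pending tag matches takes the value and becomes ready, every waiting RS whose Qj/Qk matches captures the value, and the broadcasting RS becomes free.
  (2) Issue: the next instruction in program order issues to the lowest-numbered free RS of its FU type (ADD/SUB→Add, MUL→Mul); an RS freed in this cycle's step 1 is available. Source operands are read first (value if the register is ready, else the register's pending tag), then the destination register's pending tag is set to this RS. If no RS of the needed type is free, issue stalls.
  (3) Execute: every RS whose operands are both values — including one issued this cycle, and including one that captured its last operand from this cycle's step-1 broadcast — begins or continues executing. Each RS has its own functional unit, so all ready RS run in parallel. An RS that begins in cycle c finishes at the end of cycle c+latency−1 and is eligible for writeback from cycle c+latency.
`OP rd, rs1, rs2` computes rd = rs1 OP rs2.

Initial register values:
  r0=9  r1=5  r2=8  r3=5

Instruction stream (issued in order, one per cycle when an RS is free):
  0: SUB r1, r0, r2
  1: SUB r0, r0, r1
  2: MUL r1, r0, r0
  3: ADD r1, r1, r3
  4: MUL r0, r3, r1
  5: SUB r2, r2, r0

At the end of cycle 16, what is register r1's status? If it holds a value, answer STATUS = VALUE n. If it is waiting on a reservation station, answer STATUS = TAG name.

cycle 1: issue SUB r1<-Add1 // r0:9,r1:Add1,r2:8,r3:5
cycle 2: issue SUB r0<-Add2 // r0:Add2,r1:Add1,r2:8,r3:5
cycle 3: issue MUL r1<-Mul1 // r0:Add2,r1:Mul1,r2:8,r3:5
cycle 4: CDB Add1=1; issue ADD r1<-Add1 // r0:Add2,r1:Add1,r2:8,r3:5
cycle 5: issue MUL r0<-Mul2 // r0:Mul2,r1:Add1,r2:8,r3:5
cycle 6: issue SUB r2<-Add3 // r0:Mul2,r1:Add1,r2:Add3,r3:5
cycle 7: CDB Add2=8 // r0:Mul2,r1:Add1,r2:Add3,r3:5
cycle 8: - // r0:Mul2,r1:Add1,r2:Add3,r3:5
cycle 9: - // r0:Mul2,r1:Add1,r2:Add3,r3:5
cycle 10: - // r0:Mul2,r1:Add1,r2:Add3,r3:5
cycle 11: CDB Mul1=64 // r0:Mul2,r1:Add1,r2:Add3,r3:5
cycle 12: - // r0:Mul2,r1:Add1,r2:Add3,r3:5
cycle 13: - // r0:Mul2,r1:Add1,r2:Add3,r3:5
cycle 14: CDB Add1=69 // r0:Mul2,r1:69,r2:Add3,r3:5
cycle 15: - // r0:Mul2,r1:69,r2:Add3,r3:5
cycle 16: - // r0:Mul2,r1:69,r2:Add3,r3:5

STATUS = VALUE 69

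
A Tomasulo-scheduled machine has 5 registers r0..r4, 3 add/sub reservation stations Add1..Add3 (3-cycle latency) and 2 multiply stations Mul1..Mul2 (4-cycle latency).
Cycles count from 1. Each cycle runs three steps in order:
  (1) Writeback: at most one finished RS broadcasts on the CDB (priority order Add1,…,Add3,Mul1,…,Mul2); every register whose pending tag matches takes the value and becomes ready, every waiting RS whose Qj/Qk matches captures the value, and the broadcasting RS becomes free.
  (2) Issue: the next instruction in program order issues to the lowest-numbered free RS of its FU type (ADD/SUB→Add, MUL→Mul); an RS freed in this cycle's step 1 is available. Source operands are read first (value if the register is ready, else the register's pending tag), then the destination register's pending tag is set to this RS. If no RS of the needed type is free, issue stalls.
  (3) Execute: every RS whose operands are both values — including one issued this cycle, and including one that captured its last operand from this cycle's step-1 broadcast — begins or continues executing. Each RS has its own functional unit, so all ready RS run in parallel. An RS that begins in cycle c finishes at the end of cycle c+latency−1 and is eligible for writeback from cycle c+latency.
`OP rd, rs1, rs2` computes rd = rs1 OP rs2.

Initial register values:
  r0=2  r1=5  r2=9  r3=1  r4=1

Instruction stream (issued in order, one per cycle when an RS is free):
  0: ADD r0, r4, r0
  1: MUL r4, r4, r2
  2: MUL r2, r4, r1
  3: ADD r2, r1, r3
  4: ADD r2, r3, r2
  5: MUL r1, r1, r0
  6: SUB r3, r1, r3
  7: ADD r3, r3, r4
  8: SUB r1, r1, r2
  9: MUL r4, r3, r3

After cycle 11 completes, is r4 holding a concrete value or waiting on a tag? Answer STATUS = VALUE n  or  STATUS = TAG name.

cycle 1: issue ADD r0<-Add1 // r0:Add1,r1:5,r2:9,r3:1,r4:1
cycle 2: issue MUL r4<-Mul1 // r0:Add1,r1:5,r2:9,r3:1,r4:Mul1
cycle 3: issue MUL r2<-Mul2 // r0:Add1,r1:5,r2:Mul2,r3:1,r4:Mul1
cycle 4: CDB Add1=3; issue ADD r2<-Add1 // r0:3,r1:5,r2:Add1,r3:1,r4:Mul1
cycle 5: issue ADD r2<-Add2 // r0:3,r1:5,r2:Add2,r3:1,r4:Mul1
cycle 6: CDB Mul1=9; issue MUL r1<-Mul1 // r0:3,r1:Mul1,r2:Add2,r3:1,r4:9
cycle 7: CDB Add1=6; issue SUB r3<-Add1 // r0:3,r1:Mul1,r2:Add2,r3:Add1,r4:9
cycle 8: issue ADD r3<-Add3 // r0:3,r1:Mul1,r2:Add2,r3:Add3,r4:9
cycle 9: stall // r0:3,r1:Mul1,r2:Add2,r3:Add3,r4:9
cycle 10: CDB Add2=7; issue SUB r1<-Add2 // r0:3,r1:Add2,r2:7,r3:Add3,r4:9
cycle 11: CDB Mul1=15; issue MUL r4<-Mul1 // r0:3,r1:Add2,r2:7,r3:Add3,r4:Mul1

STATUS = TAG Mul1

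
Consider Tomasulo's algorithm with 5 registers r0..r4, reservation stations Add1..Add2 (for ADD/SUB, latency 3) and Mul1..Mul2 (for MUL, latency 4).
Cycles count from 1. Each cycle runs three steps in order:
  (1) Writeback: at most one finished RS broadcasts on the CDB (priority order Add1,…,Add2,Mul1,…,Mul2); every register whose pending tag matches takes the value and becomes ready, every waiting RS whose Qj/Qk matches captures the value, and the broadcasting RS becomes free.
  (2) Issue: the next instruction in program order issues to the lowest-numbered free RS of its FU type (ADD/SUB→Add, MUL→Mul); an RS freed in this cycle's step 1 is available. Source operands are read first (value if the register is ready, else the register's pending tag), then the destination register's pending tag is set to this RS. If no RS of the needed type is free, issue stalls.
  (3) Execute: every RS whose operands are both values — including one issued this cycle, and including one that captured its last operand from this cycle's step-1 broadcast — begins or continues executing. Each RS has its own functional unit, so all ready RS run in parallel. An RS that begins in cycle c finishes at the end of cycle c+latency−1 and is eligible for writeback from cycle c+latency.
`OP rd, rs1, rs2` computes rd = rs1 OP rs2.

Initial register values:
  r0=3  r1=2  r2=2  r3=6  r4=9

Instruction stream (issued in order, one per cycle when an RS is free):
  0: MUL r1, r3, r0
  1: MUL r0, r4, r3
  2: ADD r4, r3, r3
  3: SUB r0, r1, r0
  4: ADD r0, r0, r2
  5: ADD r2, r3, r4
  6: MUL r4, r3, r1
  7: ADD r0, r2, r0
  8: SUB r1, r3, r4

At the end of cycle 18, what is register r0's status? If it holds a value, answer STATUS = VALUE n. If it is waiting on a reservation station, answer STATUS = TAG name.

STATUS = VALUE -16

c1: issue MUL r1<-Mul1 | r0:3,r1:Mul1,r2:2,r3:6,r4:9
c2: issue MUL r0<-Mul2 | r0:Mul2,r1:Mul1,r2:2,r3:6,r4:9
c3: issue ADD r4<-Add1 | r0:Mul2,r1:Mul1,r2:2,r3:6,r4:Add1
c4: issue SUB r0<-Add2 | r0:Add2,r1:Mul1,r2:2,r3:6,r4:Add1
c5: CDB Mul1=18; stall | r0:Add2,r1:18,r2:2,r3:6,r4:Add1
c6: CDB Add1=12; issue ADD r0<-Add1 | r0:Add1,r1:18,r2:2,r3:6,r4:12
c7: CDB Mul2=54; stall | r0:Add1,r1:18,r2:2,r3:6,r4:12
c8: stall | r0:Add1,r1:18,r2:2,r3:6,r4:12
c9: stall | r0:Add1,r1:18,r2:2,r3:6,r4:12
c10: CDB Add2=-36; issue ADD r2<-Add2 | r0:Add1,r1:18,r2:Add2,r3:6,r4:12
c11: issue MUL r4<-Mul1 | r0:Add1,r1:18,r2:Add2,r3:6,r4:Mul1
c12: stall | r0:Add1,r1:18,r2:Add2,r3:6,r4:Mul1
c13: CDB Add1=-34; issue ADD r0<-Add1 | r0:Add1,r1:18,r2:Add2,r3:6,r4:Mul1
c14: CDB Add2=18; issue SUB r1<-Add2 | r0:Add1,r1:Add2,r2:18,r3:6,r4:Mul1
c15: CDB Mul1=108 | r0:Add1,r1:Add2,r2:18,r3:6,r4:108
c16: - | r0:Add1,r1:Add2,r2:18,r3:6,r4:108
c17: CDB Add1=-16 | r0:-16,r1:Add2,r2:18,r3:6,r4:108
c18: CDB Add2=-102 | r0:-16,r1:-102,r2:18,r3:6,r4:108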